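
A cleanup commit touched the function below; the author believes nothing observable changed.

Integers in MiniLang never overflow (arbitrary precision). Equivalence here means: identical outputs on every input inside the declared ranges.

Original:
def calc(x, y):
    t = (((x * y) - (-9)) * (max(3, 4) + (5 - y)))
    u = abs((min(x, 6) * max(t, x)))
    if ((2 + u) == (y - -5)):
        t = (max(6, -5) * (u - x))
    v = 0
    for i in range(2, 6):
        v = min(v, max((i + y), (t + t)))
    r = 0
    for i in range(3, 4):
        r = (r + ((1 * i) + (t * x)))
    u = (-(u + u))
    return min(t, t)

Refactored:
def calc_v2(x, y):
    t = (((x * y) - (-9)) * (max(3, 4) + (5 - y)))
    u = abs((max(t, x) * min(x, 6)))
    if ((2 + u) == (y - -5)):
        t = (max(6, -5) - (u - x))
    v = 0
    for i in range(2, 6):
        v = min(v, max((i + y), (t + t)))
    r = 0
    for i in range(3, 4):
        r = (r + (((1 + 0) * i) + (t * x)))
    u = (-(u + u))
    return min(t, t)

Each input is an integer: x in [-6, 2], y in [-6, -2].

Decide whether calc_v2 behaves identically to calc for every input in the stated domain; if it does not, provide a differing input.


There is a counterexample at x=0, y=-3: 0 on one side, 6 on the other.
calc: t := 108 | u := 0 | ((2 + u) == (y - -5)): true | t := 0 | v := 0 | iter i=2: | v := 0 | iter i=3: | v := 0 | iter i=4: | v := 0 | iter i=5: | v := 0 | r := 0 | iter i=3: | r := 3 | u := 0 | result 0
calc_v2: t := 108 | u := 0 | ((2 + u) == (y - -5)): true | t := 6 | v := 0 | iter i=2: | v := 0 | iter i=3: | v := 0 | iter i=4: | v := 0 | iter i=5: | v := 0 | r := 0 | iter i=3: | r := 3 | u := 0 | result 6
verdict: not equivalent; witness: x=0, y=-3


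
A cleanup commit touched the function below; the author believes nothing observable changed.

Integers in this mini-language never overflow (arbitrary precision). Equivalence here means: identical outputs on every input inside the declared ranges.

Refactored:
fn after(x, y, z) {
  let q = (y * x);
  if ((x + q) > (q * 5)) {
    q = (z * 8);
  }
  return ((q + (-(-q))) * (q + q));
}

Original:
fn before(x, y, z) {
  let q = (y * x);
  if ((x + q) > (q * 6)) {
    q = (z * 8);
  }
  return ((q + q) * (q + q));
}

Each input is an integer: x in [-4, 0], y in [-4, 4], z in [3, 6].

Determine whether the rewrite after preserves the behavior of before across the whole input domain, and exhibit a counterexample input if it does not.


Equivalent. The edit looks behavioral (`6` became `5`), but over these ranges it never changes the outcome.
Across all 180 domain points the two functions coincide.
As a probe, take x=-1, y=-2, z=5: before runs q = 2; ((x + q) > (q * 6)) -> false; return 16; after runs q = 2; ((x + q) > (q * 5)) -> false; return 16; both end at 16.
verdict: equivalent


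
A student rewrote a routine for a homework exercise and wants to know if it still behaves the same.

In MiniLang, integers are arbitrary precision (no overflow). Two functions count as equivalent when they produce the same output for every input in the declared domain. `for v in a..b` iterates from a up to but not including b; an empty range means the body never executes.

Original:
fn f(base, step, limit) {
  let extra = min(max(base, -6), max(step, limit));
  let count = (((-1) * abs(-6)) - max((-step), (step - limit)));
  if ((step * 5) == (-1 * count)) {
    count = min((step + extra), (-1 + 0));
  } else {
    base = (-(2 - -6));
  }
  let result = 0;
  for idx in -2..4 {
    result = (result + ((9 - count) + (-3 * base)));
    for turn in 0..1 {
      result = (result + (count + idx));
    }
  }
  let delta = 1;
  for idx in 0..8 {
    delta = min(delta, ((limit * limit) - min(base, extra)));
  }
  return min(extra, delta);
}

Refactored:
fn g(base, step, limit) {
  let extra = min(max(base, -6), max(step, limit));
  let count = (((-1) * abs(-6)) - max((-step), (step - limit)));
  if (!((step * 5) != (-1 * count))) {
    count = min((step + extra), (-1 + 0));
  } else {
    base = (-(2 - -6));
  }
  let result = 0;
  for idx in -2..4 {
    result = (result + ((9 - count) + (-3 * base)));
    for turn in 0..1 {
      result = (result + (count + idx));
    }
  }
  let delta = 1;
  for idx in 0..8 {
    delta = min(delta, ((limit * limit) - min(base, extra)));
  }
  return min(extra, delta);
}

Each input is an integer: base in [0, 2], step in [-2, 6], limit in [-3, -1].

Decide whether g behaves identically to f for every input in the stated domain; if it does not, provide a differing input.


Equivalent — the differences include comparison usage differs, boolean connective usage differs, yet no declared input distinguishes the two.
Spot check at base=2, step=-2, limit=-3 — f: extra becomes -2; next count becomes -8; next ((step * 5) == (-1 * count)) evaluates to false; next base becomes -8; next result becomes 0; next at idx=-2:; next result becomes 41; next at turn=0:; next result becomes 31; next at idx=-1:; next result becomes 72; next at turn=0:; next result becomes 63; next at idx=0:; next result becomes 104; next at turn=0:; next result becomes 96; next at idx=1:; next result becomes 137; next at turn=0:; next result becomes 130; next at idx=2:; next result becomes 171; next at turn=0:; next result becomes 165; next at idx=3:; next result becomes 206; next at turn=0:; next result becomes 201; next delta becomes 1; next at idx=0:; next delta becomes 1; next at idx=1:; next delta becomes 1; next at idx=2:; next delta becomes 1; next at idx=3:; next delta becomes 1; next at idx=4:; next delta becomes 1; next at idx=5:; next delta becomes 1; next at idx=6:; next delta becomes 1; next at idx=7:; next delta becomes 1; next final value -2. g: extra becomes -2; next count becomes -8; next (!((step * 5) != (-1 * count))) evaluates to false; next base becomes -8; next result becomes 0; next at idx=-2:; next result becomes 41; next at turn=0:; next result becomes 31; next at idx=-1:; next result becomes 72; next at turn=0:; next result becomes 63; next at idx=0:; next result becomes 104; next at turn=0:; next result becomes 96; next at idx=1:; next result becomes 137; next at turn=0:; next result becomes 130; next at idx=2:; next result becomes 171; next at turn=0:; next result becomes 165; next at idx=3:; next result becomes 206; next at turn=0:; next result becomes 201; next delta becomes 1; next at idx=0:; next delta becomes 1; next at idx=1:; next delta becomes 1; next at idx=2:; next delta becomes 1; next at idx=3:; next delta becomes 1; next at idx=4:; next delta becomes 1; next at idx=5:; next delta becomes 1; next at idx=6:; next delta becomes 1; next at idx=7:; next delta becomes 1; next final value -2. Both give -2.
Checked all 81 inputs in the declared domain: the outputs agree on every one.
verdict: equivalent


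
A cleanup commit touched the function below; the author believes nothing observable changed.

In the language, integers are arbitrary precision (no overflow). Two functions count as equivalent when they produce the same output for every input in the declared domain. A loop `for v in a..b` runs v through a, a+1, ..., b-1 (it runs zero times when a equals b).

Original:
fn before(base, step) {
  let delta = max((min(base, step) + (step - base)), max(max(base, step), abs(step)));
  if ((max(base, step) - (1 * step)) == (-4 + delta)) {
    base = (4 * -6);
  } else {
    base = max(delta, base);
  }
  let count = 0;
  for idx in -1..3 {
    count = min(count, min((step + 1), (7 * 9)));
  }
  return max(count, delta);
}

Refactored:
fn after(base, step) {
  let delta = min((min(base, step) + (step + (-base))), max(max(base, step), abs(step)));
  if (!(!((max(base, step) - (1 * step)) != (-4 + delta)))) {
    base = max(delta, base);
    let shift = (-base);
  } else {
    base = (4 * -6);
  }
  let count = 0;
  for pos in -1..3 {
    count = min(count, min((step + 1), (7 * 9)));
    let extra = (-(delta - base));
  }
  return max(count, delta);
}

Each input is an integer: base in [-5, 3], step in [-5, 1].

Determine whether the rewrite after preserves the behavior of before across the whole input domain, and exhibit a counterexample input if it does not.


Take base=-5, step=-5.
before: delta becomes 5; next ((max(base, step) - (1 * step)) == (-4 + delta)) evaluates to false; next base becomes 5; next count becomes 0; next at idx=-1:; next count becomes -4; next at idx=0:; next count becomes -4; next at idx=1:; next count becomes -4; next at idx=2:; next count becomes -4; next final value 5
after: delta becomes -5; next (!(!((max(base, step) - (1 * step)) != (-4 + delta)))) evaluates to true; next base becomes -5; next shift becomes 5; next count becomes 0; next at pos=-1:; next count becomes -4; next extra becomes 0; next at pos=0:; next count becomes -4; next extra becomes 0; next at pos=1:; next count becomes -4; next extra becomes 0; next at pos=2:; next count becomes -4; next extra becomes 0; next final value -4
5 against -4: the behavior changed.
verdict: not equivalent; witness: base=-5, step=-5


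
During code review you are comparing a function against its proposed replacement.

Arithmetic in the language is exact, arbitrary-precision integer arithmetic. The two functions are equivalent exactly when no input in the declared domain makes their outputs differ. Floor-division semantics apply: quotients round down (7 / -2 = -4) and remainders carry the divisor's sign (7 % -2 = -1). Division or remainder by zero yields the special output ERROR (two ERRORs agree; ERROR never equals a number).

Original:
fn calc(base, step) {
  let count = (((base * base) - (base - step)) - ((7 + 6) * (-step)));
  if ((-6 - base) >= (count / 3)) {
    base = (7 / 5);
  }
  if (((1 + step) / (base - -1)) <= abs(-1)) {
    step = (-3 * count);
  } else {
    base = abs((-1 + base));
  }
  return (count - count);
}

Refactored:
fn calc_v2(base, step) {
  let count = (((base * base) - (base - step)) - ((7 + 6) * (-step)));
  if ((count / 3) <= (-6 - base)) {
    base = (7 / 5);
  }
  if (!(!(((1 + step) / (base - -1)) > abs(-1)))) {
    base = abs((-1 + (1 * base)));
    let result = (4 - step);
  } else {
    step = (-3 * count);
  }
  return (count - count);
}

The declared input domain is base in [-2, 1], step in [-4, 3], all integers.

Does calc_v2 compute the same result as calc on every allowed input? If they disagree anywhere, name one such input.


The two versions differ — the changes include boolean connective usage differs, plus arithmetic usage differs, plus comparison usage differs, plus local variable names differ, plus constant usage differs, plus statement counts differ.
Tracing base=1, step=0: calc: count=0, then ((-6 - base) >= (count / 3)) is false, then (((1 + step) / (base - -1)) <= abs(-1)) is true, then step=0, then returns 0 | calc_v2: count=0, then ((count / 3) <= (-6 - base)) is false, then (!(!(((1 + step) / (base - -1)) > abs(-1)))) is false, then step=0, then returns 0 — matching result 0.
Every one of the 32 inputs gives matching results.
verdict: equivalent


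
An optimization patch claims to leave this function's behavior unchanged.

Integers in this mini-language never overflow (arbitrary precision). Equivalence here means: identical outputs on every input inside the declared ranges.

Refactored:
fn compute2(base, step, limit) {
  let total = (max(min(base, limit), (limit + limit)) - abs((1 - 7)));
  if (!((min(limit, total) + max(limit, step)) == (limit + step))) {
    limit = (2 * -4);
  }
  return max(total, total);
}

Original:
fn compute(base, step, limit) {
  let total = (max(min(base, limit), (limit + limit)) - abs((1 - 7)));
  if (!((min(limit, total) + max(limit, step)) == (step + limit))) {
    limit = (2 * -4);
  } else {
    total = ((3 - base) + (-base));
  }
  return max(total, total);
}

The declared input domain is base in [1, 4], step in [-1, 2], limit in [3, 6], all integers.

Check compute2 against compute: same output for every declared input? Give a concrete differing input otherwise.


Consider the input base=1, step=0, limit=3.
compute: total becomes 0; next (!((min(limit, total) + max(limit, step)) == (step + limit))) evaluates to false; next total becomes 1; next final value 1
compute2: total becomes 0; next (!((min(limit, total) + max(limit, step)) == (limit + step))) evaluates to false; next final value 0
1 against 0: the behavior changed.
verdict: not equivalent; witness: base=1, step=0, limit=3


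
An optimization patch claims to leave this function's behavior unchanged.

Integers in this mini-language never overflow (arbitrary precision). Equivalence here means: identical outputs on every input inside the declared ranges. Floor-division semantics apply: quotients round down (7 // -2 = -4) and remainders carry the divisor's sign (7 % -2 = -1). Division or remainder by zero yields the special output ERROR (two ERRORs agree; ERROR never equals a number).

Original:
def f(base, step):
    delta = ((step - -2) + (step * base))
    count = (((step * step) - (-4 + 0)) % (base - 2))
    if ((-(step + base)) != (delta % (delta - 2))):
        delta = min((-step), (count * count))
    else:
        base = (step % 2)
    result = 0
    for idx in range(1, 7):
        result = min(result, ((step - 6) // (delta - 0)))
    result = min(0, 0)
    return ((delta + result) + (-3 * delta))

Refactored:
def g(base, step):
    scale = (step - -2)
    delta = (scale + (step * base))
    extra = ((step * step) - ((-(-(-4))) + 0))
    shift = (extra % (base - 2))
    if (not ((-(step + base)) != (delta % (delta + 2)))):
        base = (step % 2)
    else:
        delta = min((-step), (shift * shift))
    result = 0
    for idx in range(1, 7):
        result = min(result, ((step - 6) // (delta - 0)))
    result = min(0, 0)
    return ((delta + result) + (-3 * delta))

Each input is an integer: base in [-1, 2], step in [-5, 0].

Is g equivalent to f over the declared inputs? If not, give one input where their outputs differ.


These are not equivalent — on base=-1, step=-5 the outputs split (ERROR vs -2).
f: delta=2, then count=-1, then a zero divisor aborts: ERROR
g: scale=-3, then delta=2, then extra=29, then shift=-1, then (not ((-(step + base)) != (delta % (delta + 2)))) is false, then delta=1, then result=0, then (idx=1), then result=-11, then (idx=2), then result=-11, then (idx=3), then result=-11, then (idx=4), then result=-11, then (idx=5), then result=-11, then (idx=6), then result=-11, then result=0, then returns -2
verdict: not equivalent; witness: base=-1, step=-5


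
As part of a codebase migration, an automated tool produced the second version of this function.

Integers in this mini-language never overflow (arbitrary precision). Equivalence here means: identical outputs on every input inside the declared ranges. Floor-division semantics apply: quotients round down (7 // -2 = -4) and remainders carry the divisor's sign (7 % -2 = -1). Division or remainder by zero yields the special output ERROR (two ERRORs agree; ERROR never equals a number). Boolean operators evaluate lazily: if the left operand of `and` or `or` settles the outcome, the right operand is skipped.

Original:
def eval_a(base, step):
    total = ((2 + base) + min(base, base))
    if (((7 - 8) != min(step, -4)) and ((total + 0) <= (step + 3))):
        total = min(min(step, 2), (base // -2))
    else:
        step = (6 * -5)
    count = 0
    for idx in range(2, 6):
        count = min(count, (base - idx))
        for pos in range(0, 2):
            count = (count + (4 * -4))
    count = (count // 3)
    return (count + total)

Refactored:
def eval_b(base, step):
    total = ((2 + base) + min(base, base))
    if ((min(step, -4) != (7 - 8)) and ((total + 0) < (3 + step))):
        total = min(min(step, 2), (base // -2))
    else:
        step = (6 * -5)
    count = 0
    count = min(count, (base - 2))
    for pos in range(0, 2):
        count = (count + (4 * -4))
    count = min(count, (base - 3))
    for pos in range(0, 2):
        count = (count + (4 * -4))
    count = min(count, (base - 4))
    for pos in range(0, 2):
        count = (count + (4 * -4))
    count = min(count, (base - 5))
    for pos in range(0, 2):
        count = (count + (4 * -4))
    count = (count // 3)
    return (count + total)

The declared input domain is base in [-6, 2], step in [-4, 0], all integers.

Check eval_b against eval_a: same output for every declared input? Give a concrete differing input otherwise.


Evaluate both at base=-1, step=-3.
eval_a: total := 0 | (((7 - 8) != min(step, -4)) and ((total + 0) <= (step + 3))): true | total := -3 | count := 0 | iter idx=2: | count := -3 | iter pos=0: | count := -19 | iter pos=1: | count := -35 | iter idx=3: | count := -35 | iter pos=0: | count := -51 | iter pos=1: | count := -67 | iter idx=4: | count := -67 | iter pos=0: | count := -83 | iter pos=1: | count := -99 | iter idx=5: | count := -99 | iter pos=0: | count := -115 | iter pos=1: | count := -131 | count := -44 | result -47
eval_b: total := 0 | ((min(step, -4) != (7 - 8)) and ((total + 0) < (3 + step))): false | step := -30 | count := 0 | count := -3 | iter pos=0: | count := -19 | iter pos=1: | count := -35 | count := -35 | iter pos=0: | count := -51 | iter pos=1: | count := -67 | count := -67 | iter pos=0: | count := -83 | iter pos=1: | count := -99 | count := -99 | iter pos=0: | count := -115 | iter pos=1: | count := -131 | count := -44 | result -44
-47 != -44, so the rewrite changes behavior.
verdict: not equivalent; witness: base=-1, step=-3


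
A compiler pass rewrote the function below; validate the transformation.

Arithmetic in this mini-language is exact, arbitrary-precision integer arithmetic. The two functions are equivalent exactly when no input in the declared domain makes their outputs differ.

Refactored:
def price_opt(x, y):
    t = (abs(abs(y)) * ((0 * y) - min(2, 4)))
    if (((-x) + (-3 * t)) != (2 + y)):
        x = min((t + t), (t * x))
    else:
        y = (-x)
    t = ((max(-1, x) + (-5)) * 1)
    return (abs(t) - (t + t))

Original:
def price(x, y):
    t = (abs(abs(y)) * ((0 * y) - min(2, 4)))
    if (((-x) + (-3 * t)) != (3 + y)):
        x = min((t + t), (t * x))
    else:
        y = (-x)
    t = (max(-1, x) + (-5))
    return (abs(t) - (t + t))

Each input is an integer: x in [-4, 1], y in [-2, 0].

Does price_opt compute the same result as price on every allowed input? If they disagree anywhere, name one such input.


Try x=-3, y=0.
price: t = 0; (((-x) + (-3 * t)) != (3 + y)) -> false; y = 3; t = -6; return 18
price_opt: t = 0; (((-x) + (-3 * t)) != (2 + y)) -> true; x = 0; t = -5; return 15
18 and 15 differ, so these are not the same function on this domain.
verdict: not equivalent; witness: x=-3, y=0


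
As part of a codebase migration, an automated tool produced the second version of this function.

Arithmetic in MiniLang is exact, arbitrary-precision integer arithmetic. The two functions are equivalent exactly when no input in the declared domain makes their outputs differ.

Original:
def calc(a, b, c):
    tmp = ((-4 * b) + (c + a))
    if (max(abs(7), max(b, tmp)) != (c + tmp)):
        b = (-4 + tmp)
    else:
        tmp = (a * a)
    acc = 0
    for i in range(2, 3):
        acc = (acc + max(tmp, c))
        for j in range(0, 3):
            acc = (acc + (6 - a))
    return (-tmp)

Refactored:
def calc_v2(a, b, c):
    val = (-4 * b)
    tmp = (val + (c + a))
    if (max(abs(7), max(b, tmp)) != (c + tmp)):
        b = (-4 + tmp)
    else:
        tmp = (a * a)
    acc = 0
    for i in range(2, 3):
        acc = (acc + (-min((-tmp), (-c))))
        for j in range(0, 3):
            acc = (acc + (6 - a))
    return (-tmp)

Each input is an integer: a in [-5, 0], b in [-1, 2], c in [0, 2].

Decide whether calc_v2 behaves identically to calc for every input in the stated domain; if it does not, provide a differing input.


Reading the diff, among the changes: statement counts differ; also local variable names differ; also min/max/abs usage differs.
One worked example (a=-5, b=1, c=2) — calc: tmp becomes -7; next (max(abs(7), max(b, tmp)) != (c + tmp)) evaluates to true; next b becomes -11; next acc becomes 0; next at i=2:; next acc becomes 2; next at j=0:; next acc becomes 13; next at j=1:; next acc becomes 24; next at j=2:; next acc becomes 35; next final value 7; calc_v2: val becomes -4; next tmp becomes -7; next (max(abs(7), max(b, tmp)) != (c + tmp)) evaluates to true; next b becomes -11; next acc becomes 0; next at i=2:; next acc becomes 2; next at j=0:; next acc becomes 13; next at j=1:; next acc becomes 24; next at j=2:; next acc becomes 35; next final value 7; agreement on 7.
Across all 72 domain points the two functions coincide.
verdict: equivalent


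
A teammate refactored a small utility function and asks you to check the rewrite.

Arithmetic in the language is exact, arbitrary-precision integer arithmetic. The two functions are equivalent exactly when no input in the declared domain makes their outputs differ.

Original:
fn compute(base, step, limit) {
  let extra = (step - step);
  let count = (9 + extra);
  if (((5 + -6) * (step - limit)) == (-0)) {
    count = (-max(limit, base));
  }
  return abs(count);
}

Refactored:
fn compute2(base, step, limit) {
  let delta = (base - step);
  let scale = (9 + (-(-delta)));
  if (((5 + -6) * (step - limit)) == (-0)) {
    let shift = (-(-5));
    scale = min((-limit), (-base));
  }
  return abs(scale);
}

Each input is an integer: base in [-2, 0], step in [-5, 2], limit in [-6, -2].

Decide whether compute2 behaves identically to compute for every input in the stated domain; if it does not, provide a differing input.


Evaluate both at base=-2, step=-5, limit=-6.
compute: extra=0, then count=9, then (((5 + -6) * (step - limit)) == (-0)) is false, then returns 9
compute2: delta=3, then scale=12, then (((5 + -6) * (step - limit)) == (-0)) is false, then returns 12
9 != 12, so the rewrite changes behavior.
verdict: not equivalent; witness: base=-2, step=-5, limit=-6


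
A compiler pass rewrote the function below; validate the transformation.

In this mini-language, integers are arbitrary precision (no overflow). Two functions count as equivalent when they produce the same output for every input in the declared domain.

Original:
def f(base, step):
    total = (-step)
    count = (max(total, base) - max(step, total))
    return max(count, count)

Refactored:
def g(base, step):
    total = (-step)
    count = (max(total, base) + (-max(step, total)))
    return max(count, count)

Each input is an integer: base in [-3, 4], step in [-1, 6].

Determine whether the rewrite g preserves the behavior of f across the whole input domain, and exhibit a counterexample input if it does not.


This is a faithful refactor — arithmetic usage differs, but the computed results match everywhere.
Spot check at base=3, step=4 — f: total = -4; count = -1; return -1. g: total = -4; count = -1; return -1. Both give -1.
Checked all 64 inputs in the declared domain: the outputs agree on every one.
verdict: equivalent


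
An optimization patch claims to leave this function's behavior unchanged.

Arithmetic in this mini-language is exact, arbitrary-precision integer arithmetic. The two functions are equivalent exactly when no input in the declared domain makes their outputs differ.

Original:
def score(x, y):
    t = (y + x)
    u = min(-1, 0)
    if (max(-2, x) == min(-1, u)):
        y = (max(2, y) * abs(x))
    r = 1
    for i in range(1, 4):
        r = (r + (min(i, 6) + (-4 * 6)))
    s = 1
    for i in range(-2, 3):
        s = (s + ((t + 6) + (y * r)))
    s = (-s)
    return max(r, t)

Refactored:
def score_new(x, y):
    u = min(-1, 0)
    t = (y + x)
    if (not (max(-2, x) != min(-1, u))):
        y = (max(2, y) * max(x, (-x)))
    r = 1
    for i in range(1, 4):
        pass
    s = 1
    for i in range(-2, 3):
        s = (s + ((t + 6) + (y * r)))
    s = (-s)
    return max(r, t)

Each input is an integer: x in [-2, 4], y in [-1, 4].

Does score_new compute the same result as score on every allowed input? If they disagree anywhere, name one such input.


These are not equivalent — on x=-2, y=-1 the outputs split (-3 vs 1).
score: t becomes -3; next u becomes -1; next (max(-2, x) == min(-1, u)) evaluates to false; next r becomes 1; next at i=1:; next r becomes -22; next at i=2:; next r becomes -44; next at i=3:; next r becomes -65; next s becomes 1; next at i=-2:; next s becomes 69; next at i=-1:; next s becomes 137; next at i=0:; next s becomes 205; next at i=1:; next s becomes 273; next at i=2:; next s becomes 341; next s becomes -341; next final value -3
score_new: u becomes -1; next t becomes -3; next (not (max(-2, x) != min(-1, u))) evaluates to false; next r becomes 1; next at i=1:; next at i=2:; next at i=3:; next s becomes 1; next at i=-2:; next s becomes 3; next at i=-1:; next s becomes 5; next at i=0:; next s becomes 7; next at i=1:; next s becomes 9; next at i=2:; next s becomes 11; next s becomes -11; next final value 1
verdict: not equivalent; witness: x=-2, y=-1


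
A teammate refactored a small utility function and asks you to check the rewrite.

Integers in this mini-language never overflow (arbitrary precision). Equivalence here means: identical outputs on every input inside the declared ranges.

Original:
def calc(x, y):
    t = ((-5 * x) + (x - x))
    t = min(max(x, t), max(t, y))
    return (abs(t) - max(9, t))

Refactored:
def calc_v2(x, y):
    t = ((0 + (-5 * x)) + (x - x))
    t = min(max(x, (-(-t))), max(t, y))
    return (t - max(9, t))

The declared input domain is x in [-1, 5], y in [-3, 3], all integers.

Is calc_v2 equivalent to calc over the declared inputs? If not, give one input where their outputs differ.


Try x=1, y=-3.
calc: t = -5; t = -3; return -6
calc_v2: t = -5; t = -3; return -12
-6 vs -12 — the two versions disagree here.
verdict: not equivalent; witness: x=1, y=-3


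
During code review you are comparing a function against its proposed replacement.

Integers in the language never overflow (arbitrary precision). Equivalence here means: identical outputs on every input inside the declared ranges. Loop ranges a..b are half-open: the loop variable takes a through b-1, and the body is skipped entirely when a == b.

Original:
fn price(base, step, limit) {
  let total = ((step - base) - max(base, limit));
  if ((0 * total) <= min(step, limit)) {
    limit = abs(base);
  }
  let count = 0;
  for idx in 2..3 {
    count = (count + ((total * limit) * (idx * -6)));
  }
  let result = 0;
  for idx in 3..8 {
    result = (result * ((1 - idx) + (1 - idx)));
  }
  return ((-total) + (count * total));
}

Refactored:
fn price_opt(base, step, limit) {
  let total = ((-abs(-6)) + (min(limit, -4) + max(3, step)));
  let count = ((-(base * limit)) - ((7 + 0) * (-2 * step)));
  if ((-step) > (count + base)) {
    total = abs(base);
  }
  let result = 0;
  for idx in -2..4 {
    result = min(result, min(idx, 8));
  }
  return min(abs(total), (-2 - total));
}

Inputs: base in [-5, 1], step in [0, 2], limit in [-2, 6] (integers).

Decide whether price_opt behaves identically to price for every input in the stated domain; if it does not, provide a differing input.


On input base=-5, step=0, limit=-2, price returns 1169 while price_opt returns -7.
verdict: not equivalent; witness: base=-5, step=0, limit=-2


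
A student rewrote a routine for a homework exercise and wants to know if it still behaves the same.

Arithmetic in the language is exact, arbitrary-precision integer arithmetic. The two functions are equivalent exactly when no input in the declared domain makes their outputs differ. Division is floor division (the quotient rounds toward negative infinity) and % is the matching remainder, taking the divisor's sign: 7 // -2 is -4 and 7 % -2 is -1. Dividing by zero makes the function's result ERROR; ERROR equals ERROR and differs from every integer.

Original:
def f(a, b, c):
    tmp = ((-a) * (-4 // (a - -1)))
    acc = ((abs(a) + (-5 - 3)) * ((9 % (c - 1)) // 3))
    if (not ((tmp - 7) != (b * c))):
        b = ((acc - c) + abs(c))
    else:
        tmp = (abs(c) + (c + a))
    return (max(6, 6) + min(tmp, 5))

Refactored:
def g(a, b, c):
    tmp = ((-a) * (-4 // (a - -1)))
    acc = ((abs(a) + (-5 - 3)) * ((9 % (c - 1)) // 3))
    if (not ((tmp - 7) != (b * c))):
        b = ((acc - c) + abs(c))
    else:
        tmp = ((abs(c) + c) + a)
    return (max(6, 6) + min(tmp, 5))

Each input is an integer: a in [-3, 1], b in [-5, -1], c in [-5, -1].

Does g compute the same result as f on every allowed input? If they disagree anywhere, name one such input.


The two are interchangeable: same computation, different form, and every declared input agrees.
Spot check at a=-2, b=-4, c=-1 — f: tmp becomes 8; next acc becomes 6; next (not ((tmp - 7) != (b * c))) evaluates to false; next tmp becomes -2; next final value 4. g: tmp becomes 8; next acc becomes 6; next (not ((tmp - 7) != (b * c))) evaluates to false; next tmp becomes -2; next final value 4. Both give 4.
Sweeping the whole domain (125 inputs) finds no disagreement.
verdict: equivalent


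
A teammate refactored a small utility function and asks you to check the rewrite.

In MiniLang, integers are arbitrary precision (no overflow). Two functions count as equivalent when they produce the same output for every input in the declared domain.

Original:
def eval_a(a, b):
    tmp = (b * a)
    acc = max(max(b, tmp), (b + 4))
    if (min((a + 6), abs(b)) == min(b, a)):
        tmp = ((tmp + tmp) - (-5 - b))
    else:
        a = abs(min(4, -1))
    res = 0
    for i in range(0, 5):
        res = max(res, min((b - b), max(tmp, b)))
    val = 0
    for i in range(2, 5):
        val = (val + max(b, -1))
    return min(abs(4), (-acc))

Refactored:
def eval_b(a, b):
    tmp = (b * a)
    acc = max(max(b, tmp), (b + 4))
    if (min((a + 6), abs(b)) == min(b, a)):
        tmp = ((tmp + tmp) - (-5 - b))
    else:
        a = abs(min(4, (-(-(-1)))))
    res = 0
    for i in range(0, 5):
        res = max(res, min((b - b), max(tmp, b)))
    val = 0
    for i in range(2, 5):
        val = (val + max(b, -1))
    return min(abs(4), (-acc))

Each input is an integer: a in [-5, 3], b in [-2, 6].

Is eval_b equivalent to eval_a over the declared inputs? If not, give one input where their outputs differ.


Side by side, the visible changes include: same computation, different form.
As a probe, take a=-2, b=4: eval_a runs tmp=-8, then acc=8, then (min((a + 6), abs(b)) == min(b, a)) is false, then a=1, then res=0, then (i=0), then res=0, then (i=1), then res=0, then (i=2), then res=0, then (i=3), then res=0, then (i=4), then res=0, then val=0, then (i=2), then val=4, then (i=3), then val=8, then (i=4), then val=12, then returns -8; eval_b runs tmp=-8, then acc=8, then (min((a + 6), abs(b)) == min(b, a)) is false, then a=1, then res=0, then (i=0), then res=0, then (i=1), then res=0, then (i=2), then res=0, then (i=3), then res=0, then (i=4), then res=0, then val=0, then (i=2), then val=4, then (i=3), then val=8, then (i=4), then val=12, then returns -8; both end at -8.
An exhaustive pass over the 81 declared inputs shows identical outputs.
verdict: equivalent


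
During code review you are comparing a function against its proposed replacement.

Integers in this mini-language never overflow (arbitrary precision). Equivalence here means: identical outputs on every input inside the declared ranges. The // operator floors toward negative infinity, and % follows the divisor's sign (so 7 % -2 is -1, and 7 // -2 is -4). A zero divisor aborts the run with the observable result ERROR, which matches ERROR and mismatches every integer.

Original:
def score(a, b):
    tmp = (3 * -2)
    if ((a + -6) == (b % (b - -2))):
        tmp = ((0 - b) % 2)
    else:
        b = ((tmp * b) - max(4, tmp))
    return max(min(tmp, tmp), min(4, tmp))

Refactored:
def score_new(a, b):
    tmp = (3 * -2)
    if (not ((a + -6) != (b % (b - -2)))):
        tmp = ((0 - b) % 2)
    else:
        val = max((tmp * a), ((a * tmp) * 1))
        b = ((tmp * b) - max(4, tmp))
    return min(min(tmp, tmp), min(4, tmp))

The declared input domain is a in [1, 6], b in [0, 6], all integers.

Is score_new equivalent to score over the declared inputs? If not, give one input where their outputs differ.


The one real change (`max(min(tmp, tmp), min(4, tmp))` became `min(min(tmp, tmp), min(4, tmp))`) has no effect anywhere in the declared ranges.
As a probe, take a=5, b=4: score runs tmp = -6; ((a + -6) == (b % (b - -2))) -> false; b = -28; return -6; score_new runs tmp = -6; (not ((a + -6) != (b % (b - -2)))) -> false; val = -30; b = -28; return -6; both end at -6.
Every one of the 42 inputs gives matching results.
verdict: equivalent


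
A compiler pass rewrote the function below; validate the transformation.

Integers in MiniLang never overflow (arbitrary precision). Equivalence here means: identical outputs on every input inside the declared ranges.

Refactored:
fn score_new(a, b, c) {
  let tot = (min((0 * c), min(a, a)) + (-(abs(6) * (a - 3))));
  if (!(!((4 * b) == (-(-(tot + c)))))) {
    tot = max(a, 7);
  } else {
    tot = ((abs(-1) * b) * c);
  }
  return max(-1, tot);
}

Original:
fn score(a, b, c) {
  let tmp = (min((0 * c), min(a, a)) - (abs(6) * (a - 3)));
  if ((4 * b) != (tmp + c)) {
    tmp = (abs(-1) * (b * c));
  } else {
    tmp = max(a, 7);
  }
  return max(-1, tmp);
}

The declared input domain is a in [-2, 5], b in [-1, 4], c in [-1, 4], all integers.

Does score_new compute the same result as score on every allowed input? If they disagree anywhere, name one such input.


The two versions differ — the changes include arithmetic usage differs, plus local variable names differ, plus comparison usage differs, plus boolean connective usage differs.
Tracing a=1, b=-1, c=0: score: tmp := 12 | ((4 * b) != (tmp + c)): true | tmp := 0 | result 0 | score_new: tot := 12 | (!(!((4 * b) == (-(-(tot + c)))))): false | tot := 0 | result 0 — matching result 0.
Checked all 288 inputs in the declared domain: the outputs agree on every one.
verdict: equivalent


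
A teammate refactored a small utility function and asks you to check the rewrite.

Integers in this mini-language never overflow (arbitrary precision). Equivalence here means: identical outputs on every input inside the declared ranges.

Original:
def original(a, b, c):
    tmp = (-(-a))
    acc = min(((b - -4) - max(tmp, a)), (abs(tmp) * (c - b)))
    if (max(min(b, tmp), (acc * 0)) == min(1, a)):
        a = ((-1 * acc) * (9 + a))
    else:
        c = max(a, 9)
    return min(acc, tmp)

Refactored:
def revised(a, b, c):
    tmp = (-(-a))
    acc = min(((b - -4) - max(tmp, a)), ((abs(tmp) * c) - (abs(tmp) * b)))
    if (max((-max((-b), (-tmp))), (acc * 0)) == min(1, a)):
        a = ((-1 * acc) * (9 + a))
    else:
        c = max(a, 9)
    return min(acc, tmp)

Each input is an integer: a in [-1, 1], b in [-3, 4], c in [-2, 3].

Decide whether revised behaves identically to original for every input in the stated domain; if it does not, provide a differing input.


This is a faithful refactor — min/max/abs usage differs, arithmetic usage differs, but the computed results match everywhere.
One worked example (a=-1, b=1, c=1) — original: tmp = -1; acc = 0; (max(min(b, tmp), (acc * 0)) == min(1, a)) -> false; c = 9; return -1; revised: tmp = -1; acc = 0; (max((-max((-b), (-tmp))), (acc * 0)) == min(1, a)) -> false; c = 9; return -1; agreement on -1.
Every one of the 144 inputs gives matching results.
verdict: equivalent


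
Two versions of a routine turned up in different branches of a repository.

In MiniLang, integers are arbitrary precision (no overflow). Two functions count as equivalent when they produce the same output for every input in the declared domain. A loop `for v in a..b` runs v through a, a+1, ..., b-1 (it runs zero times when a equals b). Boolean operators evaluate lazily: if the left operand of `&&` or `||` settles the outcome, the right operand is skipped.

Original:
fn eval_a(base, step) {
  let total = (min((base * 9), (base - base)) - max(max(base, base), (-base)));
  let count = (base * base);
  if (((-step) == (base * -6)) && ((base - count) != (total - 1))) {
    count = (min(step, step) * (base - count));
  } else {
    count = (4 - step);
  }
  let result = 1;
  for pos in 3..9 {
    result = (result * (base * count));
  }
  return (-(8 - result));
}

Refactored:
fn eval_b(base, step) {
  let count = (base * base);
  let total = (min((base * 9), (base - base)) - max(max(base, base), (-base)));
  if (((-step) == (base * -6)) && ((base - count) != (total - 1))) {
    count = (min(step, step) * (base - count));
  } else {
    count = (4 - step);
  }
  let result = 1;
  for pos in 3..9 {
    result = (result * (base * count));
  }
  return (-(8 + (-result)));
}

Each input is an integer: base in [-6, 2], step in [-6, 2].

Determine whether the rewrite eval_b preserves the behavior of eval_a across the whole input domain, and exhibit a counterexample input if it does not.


Equivalent — the differences include arithmetic usage differs, yet no declared input distinguishes the two.
One worked example (base=-4, step=-4) — eval_a: total=-40, then count=16, then (((-step) == (base * -6)) && ((base - count) != (total - 1))) is false, then count=8, then result=1, then (pos=3), then result=-32, then (pos=4), then result=1024, then (pos=5), then result=-32768, then (pos=6), then result=1048576, then (pos=7), then result=-33554432, then (pos=8), then result=1073741824, then returns 1073741816; eval_b: count=16, then total=-40, then (((-step) == (base * -6)) && ((base - count) != (total - 1))) is false, then count=8, then result=1, then (pos=3), then result=-32, then (pos=4), then result=1024, then (pos=5), then result=-32768, then (pos=6), then result=1048576, then (pos=7), then result=-33554432, then (pos=8), then result=1073741824, then returns 1073741816; agreement on 1073741816.
Checked all 81 inputs in the declared domain: the outputs agree on every one.
verdict: equivalent


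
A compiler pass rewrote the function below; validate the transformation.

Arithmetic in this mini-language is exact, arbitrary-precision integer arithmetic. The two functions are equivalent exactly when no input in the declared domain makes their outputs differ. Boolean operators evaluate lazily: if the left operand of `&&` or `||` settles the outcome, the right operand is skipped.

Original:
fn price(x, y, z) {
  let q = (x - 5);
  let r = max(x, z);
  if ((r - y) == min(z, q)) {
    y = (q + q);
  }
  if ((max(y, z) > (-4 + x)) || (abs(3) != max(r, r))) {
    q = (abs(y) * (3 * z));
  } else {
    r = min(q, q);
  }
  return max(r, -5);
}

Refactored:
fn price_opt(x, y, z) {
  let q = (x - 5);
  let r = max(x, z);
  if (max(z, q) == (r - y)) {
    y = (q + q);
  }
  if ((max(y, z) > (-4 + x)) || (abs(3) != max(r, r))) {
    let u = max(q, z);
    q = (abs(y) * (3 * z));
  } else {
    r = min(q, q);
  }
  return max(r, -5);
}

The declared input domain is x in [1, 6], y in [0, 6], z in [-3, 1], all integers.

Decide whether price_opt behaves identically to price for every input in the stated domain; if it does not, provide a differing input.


There is a counterexample at x=3, y=4, z=-1: 3 on one side, -2 on the other.
price: q := -2 | r := 3 | ((r - y) == min(z, q)): false | ((max(y, z) > (-4 + x)) || (abs(3) != max(r, r))): true | q := -12 | result 3
price_opt: q := -2 | r := 3 | (max(z, q) == (r - y)): true | y := -4 | ((max(y, z) > (-4 + x)) || (abs(3) != max(r, r))): false | r := -2 | result -2
verdict: not equivalent; witness: x=3, y=4, z=-1


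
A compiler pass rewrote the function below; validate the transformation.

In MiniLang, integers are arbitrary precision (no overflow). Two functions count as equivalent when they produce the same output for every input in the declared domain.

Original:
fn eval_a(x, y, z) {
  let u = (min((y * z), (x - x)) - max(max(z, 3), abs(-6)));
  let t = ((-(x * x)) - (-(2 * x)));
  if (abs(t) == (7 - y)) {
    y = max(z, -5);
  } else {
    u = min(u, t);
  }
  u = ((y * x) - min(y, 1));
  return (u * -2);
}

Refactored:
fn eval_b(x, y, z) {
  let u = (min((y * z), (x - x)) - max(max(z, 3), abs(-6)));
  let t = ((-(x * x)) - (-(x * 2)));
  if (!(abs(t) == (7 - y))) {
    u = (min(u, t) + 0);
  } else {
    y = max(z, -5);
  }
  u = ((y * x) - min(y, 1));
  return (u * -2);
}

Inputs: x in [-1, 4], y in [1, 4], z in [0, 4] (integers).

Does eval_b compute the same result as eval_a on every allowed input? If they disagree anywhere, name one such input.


Equivalent — the differences include boolean connective usage differs, arithmetic usage differs, constant usage differs, yet no declared input distinguishes the two.
As a probe, take x=3, y=3, z=3: eval_a runs u=-6, then t=-3, then (abs(t) == (7 - y)) is false, then u=-6, then u=8, then returns -16; eval_b runs u=-6, then t=-3, then (!(abs(t) == (7 - y))) is true, then u=-6, then u=8, then returns -16; both end at -16.
Sweeping the whole domain (120 inputs) finds no disagreement.
verdict: equivalent
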